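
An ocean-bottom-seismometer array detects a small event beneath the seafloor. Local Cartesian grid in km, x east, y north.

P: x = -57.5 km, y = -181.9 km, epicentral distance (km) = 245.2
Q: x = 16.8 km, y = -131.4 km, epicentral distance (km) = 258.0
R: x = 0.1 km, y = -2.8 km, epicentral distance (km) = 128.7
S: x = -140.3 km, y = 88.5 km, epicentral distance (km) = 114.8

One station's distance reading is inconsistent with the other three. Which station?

Solve using three stations at a time. Using Q, R, S (subtract circle equations pairwise → linear system) gives (x, y) ≈ (-30.5, 122.2).
Distances from that point to each station vs reported:
  P: calculated 305.3 vs reported 245.2 → residual 60.1 km
  Q: calculated 258.0 vs reported 258.0 → residual 0.0 km
  R: calculated 128.7 vs reported 128.7 → residual 0.0 km
  S: calculated 114.8 vs reported 114.8 → residual 0.0 km
Q, R, S are mutually consistent (residuals ≈ 0); P is off by 60.1 km.

P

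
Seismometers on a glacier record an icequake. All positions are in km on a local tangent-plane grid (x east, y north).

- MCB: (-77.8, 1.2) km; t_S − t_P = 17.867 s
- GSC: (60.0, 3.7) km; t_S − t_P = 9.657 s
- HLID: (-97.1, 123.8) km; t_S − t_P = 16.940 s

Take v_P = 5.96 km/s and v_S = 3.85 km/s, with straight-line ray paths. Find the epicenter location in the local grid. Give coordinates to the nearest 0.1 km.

Distance from S−P lag: d = Δt · v_P v_S / (v_P − v_S) = Δt · (5.96·3.85)/(5.96−3.85) ≈ 10.8749·Δt.
So d_MCB = 194.30, d_GSC = 105.02, d_HLID = 184.22 km.
Circle about each station: (x + 77.8)² + (y − 1.2)² = 194.30²; (x − 60.0)² + (y − 3.7)² = 105.02²; (x + 97.1)² + (y − 123.8)² = 184.22².
Subtracting the MCB equation from the GSC and HLID equations removes the quadratic terms:
275.6 x + 5.0 y = 24282.70
-38.6 x + 245.2 y = 22516.05
Solving the 2×2 system: x ≈ 86.2, y ≈ 105.4 km.
Check against MCB (with the unrounded x, y): √((x + 77.8)²+(y − 1.2)²) = 194.30 ≈ 194.30 km. ✓

x ≈ 86.2 km, y ≈ 105.4 km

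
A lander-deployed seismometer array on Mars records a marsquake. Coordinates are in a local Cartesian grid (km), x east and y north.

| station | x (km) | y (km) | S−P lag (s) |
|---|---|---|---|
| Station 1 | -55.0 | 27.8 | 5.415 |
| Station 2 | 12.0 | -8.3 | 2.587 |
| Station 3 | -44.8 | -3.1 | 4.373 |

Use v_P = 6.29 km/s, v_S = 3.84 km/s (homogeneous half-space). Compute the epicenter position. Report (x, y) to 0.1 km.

x ≈ -4.2 km, y ≈ 11.4 km

Distance from S−P lag: d = Δt · v_P v_S / (v_P − v_S) = Δt · (6.29·3.84)/(6.29−3.84) ≈ 9.8586·Δt.
So d_Station 1 = 53.38, d_Station 2 = 25.50, d_Station 3 = 43.11 km.
Circle about each station: (x + 55.0)² + (y − 27.8)² = 53.38²; (x − 12.0)² + (y + 8.3)² = 25.50²; (x + 44.8)² + (y + 3.1)² = 43.11².
Subtracting the Station 1 equation from the Station 2 and Station 3 equations removes the quadratic terms:
134.0 x − 72.2 y = -1385.78
20.4 x − 61.8 y = -790.24
Solving the 2×2 system: x ≈ -4.2, y ≈ 11.4 km.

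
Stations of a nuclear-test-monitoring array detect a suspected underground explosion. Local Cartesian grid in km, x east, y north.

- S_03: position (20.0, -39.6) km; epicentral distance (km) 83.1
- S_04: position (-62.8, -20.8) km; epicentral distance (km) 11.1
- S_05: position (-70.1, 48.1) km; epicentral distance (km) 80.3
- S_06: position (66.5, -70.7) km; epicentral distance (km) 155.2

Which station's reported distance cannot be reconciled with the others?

Solve using three stations at a time. Using S_03, S_04, S_05 (subtract circle equations pairwise → linear system) gives (x, y) ≈ (-62.7, -31.9).
Distances from that point to each station vs reported:
  S_03: calculated 83.1 vs reported 83.1 → residual 0.0 km
  S_04: calculated 11.1 vs reported 11.1 → residual 0.0 km
  S_05: calculated 80.3 vs reported 80.3 → residual 0.0 km
  S_06: calculated 134.9 vs reported 155.2 → residual 20.3 km
S_03, S_04, S_05 are mutually consistent (residuals ≈ 0); S_06 is off by 20.3 km.

S_06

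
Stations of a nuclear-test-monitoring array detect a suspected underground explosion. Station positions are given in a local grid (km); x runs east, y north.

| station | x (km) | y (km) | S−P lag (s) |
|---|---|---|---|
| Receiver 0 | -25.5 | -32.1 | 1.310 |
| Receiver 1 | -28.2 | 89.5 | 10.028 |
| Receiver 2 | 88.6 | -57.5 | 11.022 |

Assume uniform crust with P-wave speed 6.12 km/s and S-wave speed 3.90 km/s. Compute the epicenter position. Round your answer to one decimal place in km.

(-23.2, -18.2)

Distance from S−P lag: d = Δt · v_P v_S / (v_P − v_S) = Δt · (6.12·3.90)/(6.12−3.90) ≈ 10.7514·Δt.
So d_Receiver 0 = 14.08, d_Receiver 1 = 107.81, d_Receiver 2 = 118.50 km.
Circle about each station: (x + 25.5)² + (y + 32.1)² = 14.08²; (x + 28.2)² + (y − 89.5)² = 107.81²; (x − 88.6)² + (y + 57.5)² = 118.50².
Subtracting the Receiver 0 equation from the Receiver 1 and Receiver 2 equations removes the quadratic terms:
-5.4 x + 243.2 y = -4299.92
228.2 x − 50.8 y = -4368.45
Solving the 2×2 system: x ≈ -23.2, y ≈ -18.2 km.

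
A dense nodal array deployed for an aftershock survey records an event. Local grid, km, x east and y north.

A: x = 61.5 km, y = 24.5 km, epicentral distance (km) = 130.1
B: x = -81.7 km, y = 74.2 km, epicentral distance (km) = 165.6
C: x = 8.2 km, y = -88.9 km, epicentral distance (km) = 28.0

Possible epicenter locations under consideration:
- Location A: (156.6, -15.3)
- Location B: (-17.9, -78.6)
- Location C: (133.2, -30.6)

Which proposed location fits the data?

For each candidate, compare |candidate − station| to the reported distance:
Location A: residuals A 27.0, B 89.0, C 137.6 → max 137.6 km
Location B: residuals A 0.0, B 0.0, C 0.1 → max 0.1 km
Location C: residuals A 39.7, B 73.5, C 109.9 → max 109.9 km
Only Location B has all residuals ≈ 0.

Location B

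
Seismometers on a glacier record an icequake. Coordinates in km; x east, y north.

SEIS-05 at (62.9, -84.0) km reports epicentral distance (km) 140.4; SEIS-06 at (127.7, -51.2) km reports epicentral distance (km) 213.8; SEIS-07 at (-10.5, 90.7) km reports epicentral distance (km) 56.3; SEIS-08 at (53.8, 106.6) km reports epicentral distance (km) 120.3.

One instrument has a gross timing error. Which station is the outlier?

SEIS-05

Solve using three stations at a time. Using SEIS-06, SEIS-07, SEIS-08 (subtract circle equations pairwise → linear system) gives (x, y) ≈ (-56.2, 57.9).
Distances from that point to each station vs reported:
  SEIS-05: calculated 185.2 vs reported 140.4 → residual 44.8 km
  SEIS-06: calculated 213.8 vs reported 213.8 → residual 0.0 km
  SEIS-07: calculated 56.2 vs reported 56.3 → residual 0.1 km
  SEIS-08: calculated 120.3 vs reported 120.3 → residual 0.0 km
SEIS-06, SEIS-07, SEIS-08 are mutually consistent (residuals ≈ 0); SEIS-05 is off by 44.8 km.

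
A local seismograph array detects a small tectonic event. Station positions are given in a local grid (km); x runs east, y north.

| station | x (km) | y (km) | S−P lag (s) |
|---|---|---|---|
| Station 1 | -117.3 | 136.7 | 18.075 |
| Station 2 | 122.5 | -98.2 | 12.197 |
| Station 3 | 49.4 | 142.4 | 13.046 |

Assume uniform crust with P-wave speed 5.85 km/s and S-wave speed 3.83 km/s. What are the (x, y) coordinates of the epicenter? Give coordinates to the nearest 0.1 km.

28.6 km east, -0.8 km north

Distance from S−P lag: d = Δt · v_P v_S / (v_P − v_S) = Δt · (5.85·3.83)/(5.85−3.83) ≈ 11.0918·Δt.
So d_Station 1 = 200.48, d_Station 2 = 135.29, d_Station 3 = 144.70 km.
Circle about each station: (x + 117.3)² + (y − 136.7)² = 200.48²; (x − 122.5)² + (y + 98.2)² = 135.29²; (x − 49.4)² + (y − 142.4)² = 144.70².
Subtracting the Station 1 equation from the Station 2 and Station 3 equations removes the quadratic terms:
479.6 x − 469.8 y = 14092.16
333.4 x + 11.4 y = 9526.08
Solving the 2×2 system: x ≈ 28.6, y ≈ -0.8 km.
Check against Station 1 (with the unrounded x, y): √((x + 117.3)²+(y − 136.7)²) = 200.48 ≈ 200.48 km. ✓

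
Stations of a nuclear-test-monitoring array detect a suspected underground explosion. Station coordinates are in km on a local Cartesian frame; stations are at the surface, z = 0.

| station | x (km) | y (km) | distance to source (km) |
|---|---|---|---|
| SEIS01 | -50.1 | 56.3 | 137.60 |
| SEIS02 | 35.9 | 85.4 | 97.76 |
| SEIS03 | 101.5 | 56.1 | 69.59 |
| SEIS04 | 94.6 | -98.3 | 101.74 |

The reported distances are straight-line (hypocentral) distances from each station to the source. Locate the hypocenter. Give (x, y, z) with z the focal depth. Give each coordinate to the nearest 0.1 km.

(72.1, -2.1, 24.3)

Each station gives a sphere (x−x_i)² + (y−y_i)² + z² = d_i² (stations at z=0).
Subtracting the SEIS01 sphere from SEIS02 and SEIS03: z² cancels, leaving linear equations in x and y:
172.0 x + 58.2 y = 12279.01
303.2 x − 0.4 y = 21860.75
Solving: x ≈ 72.097, y ≈ -2.092 km (keep extra digits for the depth step; rounded: 72.1, -2.1).
Then from the SEIS01 sphere: z² = 137.60² − (x + 50.1)² − (y − 56.3)² with x = 72.097, y = -2.092, so z ≈ 24.332 ≈ 24.3 km.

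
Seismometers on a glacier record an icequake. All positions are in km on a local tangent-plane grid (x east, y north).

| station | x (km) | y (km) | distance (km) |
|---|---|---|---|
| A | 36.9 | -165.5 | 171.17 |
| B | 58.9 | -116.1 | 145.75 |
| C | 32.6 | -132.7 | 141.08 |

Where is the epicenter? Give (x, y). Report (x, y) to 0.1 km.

-47.7 km east, -16.7 km north

Circle about each station: (x − 36.9)² + (y + 165.5)² = 171.17²; (x − 58.9)² + (y + 116.1)² = 145.75²; (x − 32.6)² + (y + 132.7)² = 141.08².
Subtracting the A equation from the B and C equations removes the quadratic terms:
44.0 x + 98.8 y = -3747.33
-8.6 x + 65.6 y = -684.21
Solving the 2×2 system: x ≈ -47.7, y ≈ -16.7 km.
Check against A (with the unrounded x, y): √((x − 36.9)²+(y + 165.5)²) = 171.18 ≈ 171.17 km. ✓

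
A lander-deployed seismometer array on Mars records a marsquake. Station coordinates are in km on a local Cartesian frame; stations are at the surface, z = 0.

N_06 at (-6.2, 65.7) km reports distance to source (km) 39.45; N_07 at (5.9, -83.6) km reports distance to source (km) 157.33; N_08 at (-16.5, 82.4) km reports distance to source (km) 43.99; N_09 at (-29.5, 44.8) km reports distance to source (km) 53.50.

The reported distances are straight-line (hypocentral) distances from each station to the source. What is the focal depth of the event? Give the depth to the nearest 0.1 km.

depth ≈ 39.1 km

Each station gives a sphere (x−x_i)² + (y−y_i)² + z² = d_i² (stations at z=0).
Subtracting the N_06 sphere from N_07 and N_08: z² cancels, leaving linear equations in x and y:
24.2 x − 298.6 y = -20527.59
-20.6 x + 33.4 y = 2328.26
Solving: x ≈ -1.796, y ≈ 68.601 km (keep extra digits for the depth step; rounded: -1.8, 68.6).
Then from the N_06 sphere: z² = 39.45² − (x + 6.2)² − (y − 65.7)² with x = -1.796, y = 68.601, so z ≈ 39.096 ≈ 39.1 km.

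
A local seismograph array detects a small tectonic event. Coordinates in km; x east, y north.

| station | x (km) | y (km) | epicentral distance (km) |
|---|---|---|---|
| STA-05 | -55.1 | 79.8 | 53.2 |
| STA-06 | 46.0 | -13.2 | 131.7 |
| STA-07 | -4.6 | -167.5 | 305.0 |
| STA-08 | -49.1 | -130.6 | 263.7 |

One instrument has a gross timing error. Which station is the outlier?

STA-06

Solve using three stations at a time. Using STA-05, STA-07, STA-08 (subtract circle equations pairwise → linear system) gives (x, y) ≈ (-56.9, 133.0).
Distances from that point to each station vs reported:
  STA-05: calculated 53.2 vs reported 53.2 → residual 0.0 km
  STA-06: calculated 178.8 vs reported 131.7 → residual 47.1 km
  STA-07: calculated 305.0 vs reported 305.0 → residual 0.0 km
  STA-08: calculated 263.7 vs reported 263.7 → residual 0.0 km
STA-05, STA-07, STA-08 are mutually consistent (residuals ≈ 0); STA-06 is off by 47.1 km.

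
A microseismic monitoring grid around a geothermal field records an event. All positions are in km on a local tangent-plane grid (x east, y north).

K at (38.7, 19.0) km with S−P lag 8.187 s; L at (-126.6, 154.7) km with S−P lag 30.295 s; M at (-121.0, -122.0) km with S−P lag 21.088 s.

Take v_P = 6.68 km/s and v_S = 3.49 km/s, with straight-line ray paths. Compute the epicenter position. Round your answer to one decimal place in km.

Distance from S−P lag: d = Δt · v_P v_S / (v_P − v_S) = Δt · (6.68·3.49)/(6.68−3.49) ≈ 7.3082·Δt.
So d_K = 59.83, d_L = 221.40, d_M = 154.12 km.
Circle about each station: (x − 38.7)² + (y − 19.0)² = 59.83²; (x + 126.6)² + (y − 154.7)² = 221.40²; (x + 121.0)² + (y + 122.0)² = 154.12².
Subtracting pairs of circle equations eliminates x²+y² and gives linear equations (the radical axes):
-330.6 x + 271.4 y = -7337.37
-319.4 x − 282.0 y = 7492.96
Solving the 2×2 system: x ≈ 0.2, y ≈ -26.8 km.
Check against K (with the unrounded x, y): √((x − 38.7)²+(y − 19.0)²) = 59.83 ≈ 59.83 km. ✓

0.2 km east, -26.8 km north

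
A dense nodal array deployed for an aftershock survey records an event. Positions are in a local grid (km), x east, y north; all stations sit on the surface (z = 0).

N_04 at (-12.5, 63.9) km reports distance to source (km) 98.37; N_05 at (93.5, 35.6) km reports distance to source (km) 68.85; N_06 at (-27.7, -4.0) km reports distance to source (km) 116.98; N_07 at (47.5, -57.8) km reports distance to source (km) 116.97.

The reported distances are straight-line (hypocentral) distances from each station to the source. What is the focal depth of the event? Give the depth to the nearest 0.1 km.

Each station gives a sphere (x−x_i)² + (y−y_i)² + z² = d_i² (stations at z=0).
Subtracting the N_04 sphere from N_05 and N_06: z² cancels, leaving linear equations in x and y:
212.0 x − 56.6 y = 10706.48
-30.4 x − 135.8 y = -7463.83
Solving: x ≈ 61.500, y ≈ 41.195 km (keep extra digits for the depth step; rounded: 61.5, 41.2).
Then from the N_04 sphere: z² = 98.37² − (x + 12.5)² − (y − 63.9)² with x = 61.500, y = 41.195, so z ≈ 60.705 ≈ 60.7 km.

60.7 km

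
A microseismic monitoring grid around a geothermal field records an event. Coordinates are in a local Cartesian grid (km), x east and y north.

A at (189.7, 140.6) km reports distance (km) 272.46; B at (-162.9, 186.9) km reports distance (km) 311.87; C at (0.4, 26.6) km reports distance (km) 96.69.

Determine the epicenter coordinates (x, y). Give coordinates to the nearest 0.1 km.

Circle about each station: (x − 189.7)² + (y − 140.6)² = 272.46²; (x + 162.9)² + (y − 186.9)² = 311.87²; (x − 0.4)² + (y − 26.6)² = 96.69².
Subtracting the A equation from the B and C equations removes the quadratic terms:
-705.2 x + 92.6 y = -17314.88
-378.6 x − 228.0 y = 9838.77
Solving the 2×2 system: x ≈ 15.5, y ≈ -68.9 km.
Check against A (with the unrounded x, y): √((x − 189.7)²+(y − 140.6)²) = 272.46 ≈ 272.46 km. ✓

15.5 km east, -68.9 km north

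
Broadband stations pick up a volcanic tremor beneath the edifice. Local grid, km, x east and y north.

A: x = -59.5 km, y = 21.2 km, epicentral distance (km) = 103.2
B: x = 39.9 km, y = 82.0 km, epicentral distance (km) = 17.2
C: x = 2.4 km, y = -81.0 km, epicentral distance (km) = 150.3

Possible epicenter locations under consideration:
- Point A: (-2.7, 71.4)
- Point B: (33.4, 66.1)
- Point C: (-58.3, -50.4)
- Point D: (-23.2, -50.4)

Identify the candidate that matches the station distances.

For each candidate, compare |candidate − station| to the reported distance:
Point A: residuals A 27.4, B 26.7, C 2.2 → max 27.4 km
Point B: residuals A 0.0, B 0.0, C 0.0 → max 0.0 km
Point C: residuals A 31.6, B 147.6, C 82.3 → max 147.6 km
Point D: residuals A 22.9, B 129.5, C 110.4 → max 129.5 km
Only Point B has all residuals ≈ 0.

Point B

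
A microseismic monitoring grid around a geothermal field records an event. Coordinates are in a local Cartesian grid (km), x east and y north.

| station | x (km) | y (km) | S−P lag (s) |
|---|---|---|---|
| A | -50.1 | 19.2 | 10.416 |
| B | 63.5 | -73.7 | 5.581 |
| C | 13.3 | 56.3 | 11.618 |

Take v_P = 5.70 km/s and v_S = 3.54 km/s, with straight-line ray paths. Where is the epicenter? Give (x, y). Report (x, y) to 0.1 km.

x ≈ 16.0 km, y ≈ -52.2 km

Distance from S−P lag: d = Δt · v_P v_S / (v_P − v_S) = Δt · (5.70·3.54)/(5.70−3.54) ≈ 9.3417·Δt.
So d_A = 97.30, d_B = 52.14, d_C = 108.53 km.
Circle about each station: (x + 50.1)² + (y − 19.2)² = 97.30²; (x − 63.5)² + (y + 73.7)² = 52.14²; (x − 13.3)² + (y − 56.3)² = 108.53².
Subtracting the A equation from the B and C equations removes the quadratic terms:
227.2 x − 185.8 y = 13334.00
126.8 x + 74.2 y = -1843.54
Solving the 2×2 system: x ≈ 16.0, y ≈ -52.2 km.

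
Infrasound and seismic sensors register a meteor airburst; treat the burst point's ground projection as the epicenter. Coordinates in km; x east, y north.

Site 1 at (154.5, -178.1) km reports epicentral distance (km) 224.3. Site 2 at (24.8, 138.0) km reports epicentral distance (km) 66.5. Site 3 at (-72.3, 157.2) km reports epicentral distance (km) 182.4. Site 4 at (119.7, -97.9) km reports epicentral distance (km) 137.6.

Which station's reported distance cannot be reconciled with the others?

Solve using three stations at a time. Using Site 1, Site 3, Site 4 (subtract circle equations pairwise → linear system) gives (x, y) ≈ (45.2, 17.7).
Distances from that point to each station vs reported:
  Site 1: calculated 224.3 vs reported 224.3 → residual 0.0 km
  Site 2: calculated 122.0 vs reported 66.5 → residual 55.5 km
  Site 3: calculated 182.4 vs reported 182.4 → residual 0.0 km
  Site 4: calculated 137.6 vs reported 137.6 → residual 0.0 km
Site 1, Site 3, Site 4 are mutually consistent (residuals ≈ 0); Site 2 is off by 55.5 km.

Site 2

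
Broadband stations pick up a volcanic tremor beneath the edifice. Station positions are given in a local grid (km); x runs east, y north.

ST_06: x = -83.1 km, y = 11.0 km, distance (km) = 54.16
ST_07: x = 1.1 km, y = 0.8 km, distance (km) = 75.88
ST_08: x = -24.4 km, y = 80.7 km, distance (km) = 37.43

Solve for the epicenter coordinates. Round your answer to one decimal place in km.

(-51.8, 55.2)

Circle about each station: (x + 83.1)² + (y − 11.0)² = 54.16²; (x − 1.1)² + (y − 0.8)² = 75.88²; (x + 24.4)² + (y − 80.7)² = 37.43².
Subtracting the ST_06 equation from the ST_07 and ST_08 equations removes the quadratic terms:
168.4 x − 20.4 y = -9849.23
117.4 x + 139.4 y = 1613.54
Solving the 2×2 system: x ≈ -51.8, y ≈ 55.2 km.
Check against ST_06 (with the unrounded x, y): √((x + 83.1)²+(y − 11.0)²) = 54.16 ≈ 54.16 km. ✓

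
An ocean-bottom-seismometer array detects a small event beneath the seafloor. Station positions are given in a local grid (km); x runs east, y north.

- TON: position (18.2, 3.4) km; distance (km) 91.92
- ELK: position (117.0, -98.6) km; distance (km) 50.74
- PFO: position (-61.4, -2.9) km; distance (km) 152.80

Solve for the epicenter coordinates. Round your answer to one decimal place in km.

(77.3, -67.0)

Circle about each station: (x − 18.2)² + (y − 3.4)² = 91.92²; (x − 117.0)² + (y + 98.6)² = 50.74²; (x + 61.4)² + (y + 2.9)² = 152.80².
Subtracting the TON equation from the ELK and PFO equations removes the quadratic terms:
197.6 x − 204.0 y = 28942.90
-159.2 x − 12.6 y = -11462.98
Solving the 2×2 system: x ≈ 77.3, y ≈ -67.0 km.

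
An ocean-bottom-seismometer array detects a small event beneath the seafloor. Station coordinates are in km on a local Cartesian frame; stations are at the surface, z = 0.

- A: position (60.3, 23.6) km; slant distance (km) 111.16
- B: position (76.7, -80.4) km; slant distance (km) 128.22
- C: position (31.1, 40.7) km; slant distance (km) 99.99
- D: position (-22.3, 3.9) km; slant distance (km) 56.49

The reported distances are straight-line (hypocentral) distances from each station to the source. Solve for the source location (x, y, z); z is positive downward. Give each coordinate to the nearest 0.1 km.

(-27.5, -23.9, 48.9)

Each station gives a sphere (x−x_i)² + (y−y_i)² + z² = d_i² (stations at z=0).
Subtracting the A sphere from B and C: z² cancels, leaving linear equations in x and y:
32.8 x − 208.0 y = 4070.18
-58.4 x + 34.2 y = 789.20
Solving: x ≈ -27.514, y ≈ -23.907 km (keep extra digits for the depth step; rounded: -27.5, -23.9).
Then from the A sphere: z² = 111.16² − (x − 60.3)² − (y − 23.6)² with x = -27.514, y = -23.907, so z ≈ 48.871 ≈ 48.9 km.
Check against D (with the unrounded solution): distance 56.47 ≈ 56.49 km. ✓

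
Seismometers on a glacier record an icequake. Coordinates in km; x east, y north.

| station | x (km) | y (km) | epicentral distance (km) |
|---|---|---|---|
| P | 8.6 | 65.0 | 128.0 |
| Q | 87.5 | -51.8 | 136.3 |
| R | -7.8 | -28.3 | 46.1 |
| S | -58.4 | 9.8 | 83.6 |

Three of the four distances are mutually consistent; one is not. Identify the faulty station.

S

Solve using three stations at a time. Using P, Q, R (subtract circle equations pairwise → linear system) gives (x, y) ≈ (-48.8, -49.4).
Distances from that point to each station vs reported:
  P: calculated 128.0 vs reported 128.0 → residual 0.0 km
  Q: calculated 136.3 vs reported 136.3 → residual 0.0 km
  R: calculated 46.1 vs reported 46.1 → residual 0.0 km
  S: calculated 60.0 vs reported 83.6 → residual 23.6 km
P, Q, R are mutually consistent (residuals ≈ 0); S is off by 23.6 km.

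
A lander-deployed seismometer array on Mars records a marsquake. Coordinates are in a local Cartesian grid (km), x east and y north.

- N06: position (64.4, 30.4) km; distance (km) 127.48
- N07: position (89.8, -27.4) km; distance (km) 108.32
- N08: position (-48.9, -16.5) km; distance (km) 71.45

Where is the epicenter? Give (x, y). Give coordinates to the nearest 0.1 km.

Circle about each station: (x − 64.4)² + (y − 30.4)² = 127.48²; (x − 89.8)² + (y + 27.4)² = 108.32²; (x + 48.9)² + (y + 16.5)² = 71.45².
Subtracting the N06 equation from the N07 and N08 equations removes the quadratic terms:
50.8 x − 115.6 y = 8261.21
-226.6 x − 93.8 y = 8737.99
Solving the 2×2 system: x ≈ -7.6, y ≈ -74.8 km.

x ≈ -7.6 km, y ≈ -74.8 km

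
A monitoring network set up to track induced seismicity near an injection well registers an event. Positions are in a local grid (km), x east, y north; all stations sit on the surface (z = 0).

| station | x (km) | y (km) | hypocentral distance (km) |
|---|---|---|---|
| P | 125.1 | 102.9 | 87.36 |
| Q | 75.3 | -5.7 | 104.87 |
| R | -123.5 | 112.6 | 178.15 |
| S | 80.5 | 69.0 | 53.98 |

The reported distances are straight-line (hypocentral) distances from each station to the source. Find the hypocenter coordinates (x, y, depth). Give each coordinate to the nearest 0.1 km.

Each station gives a sphere (x−x_i)² + (y−y_i)² + z² = d_i² (stations at z=0).
Subtracting the P sphere from Q and R: z² cancels, leaving linear equations in x and y:
-99.6 x − 217.2 y = -23901.79
-497.2 x + 19.4 y = -22413.06
Solving: x ≈ 48.504, y ≈ 87.803 km (keep extra digits for the depth step; rounded: 48.5, 87.8).
Then from the P sphere: z² = 87.36² − (x − 125.1)² − (y − 102.9)² with x = 48.504, y = 87.803, so z ≈ 39.203 ≈ 39.2 km.
Check against S (with the unrounded solution): distance 53.98 ≈ 53.98 km. ✓

x ≈ 48.5 km, y ≈ 87.8 km, depth ≈ 39.2 km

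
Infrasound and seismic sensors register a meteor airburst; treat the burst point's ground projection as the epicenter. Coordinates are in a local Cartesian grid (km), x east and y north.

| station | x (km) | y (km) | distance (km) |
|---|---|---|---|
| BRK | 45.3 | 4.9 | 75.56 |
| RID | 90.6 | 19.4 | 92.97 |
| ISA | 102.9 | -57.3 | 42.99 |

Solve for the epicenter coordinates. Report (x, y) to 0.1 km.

(61.5, -68.9)

Circle about each station: (x − 45.3)² + (y − 4.9)² = 75.56²; (x − 90.6)² + (y − 19.4)² = 92.97²; (x − 102.9)² + (y + 57.3)² = 42.99².
Subtracting the BRK equation from the RID and ISA equations removes the quadratic terms:
90.6 x + 29.0 y = 3574.51
115.2 x − 124.4 y = 15656.77
Solving the 2×2 system: x ≈ 61.5, y ≈ -68.9 km.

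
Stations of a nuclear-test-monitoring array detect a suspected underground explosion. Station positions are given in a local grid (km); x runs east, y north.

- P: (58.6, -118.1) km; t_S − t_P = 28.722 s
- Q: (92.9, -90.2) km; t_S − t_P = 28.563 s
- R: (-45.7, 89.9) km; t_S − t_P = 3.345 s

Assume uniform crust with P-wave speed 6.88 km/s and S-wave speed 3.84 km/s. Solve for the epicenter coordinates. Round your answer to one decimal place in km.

(-74.6, 93.0)

Distance from S−P lag: d = Δt · v_P v_S / (v_P − v_S) = Δt · (6.88·3.84)/(6.88−3.84) ≈ 8.6905·Δt.
So d_P = 249.61, d_Q = 248.23, d_R = 29.07 km.
Circle about each station: (x − 58.6)² + (y + 118.1)² = 249.61²; (x − 92.9)² + (y + 90.2)² = 248.23²; (x + 45.7)² + (y − 89.9)² = 29.07².
Subtracting the P equation from the Q and R equations removes the quadratic terms:
68.6 x + 55.8 y = 71.90
-208.6 x + 416.0 y = 54249.02
Solving the 2×2 system: x ≈ -74.6, y ≈ 93.0 km.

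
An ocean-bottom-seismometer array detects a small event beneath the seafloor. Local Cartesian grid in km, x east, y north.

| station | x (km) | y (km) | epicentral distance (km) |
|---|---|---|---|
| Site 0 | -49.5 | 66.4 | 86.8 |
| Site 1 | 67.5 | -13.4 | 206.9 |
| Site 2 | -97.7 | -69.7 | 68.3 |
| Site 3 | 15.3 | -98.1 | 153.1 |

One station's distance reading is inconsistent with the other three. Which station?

Solve using three stations at a time. Using Site 0, Site 2, Site 3 (subtract circle equations pairwise → linear system) gives (x, y) ≈ (-103.6, -1.6).
Distances from that point to each station vs reported:
  Site 0: calculated 86.9 vs reported 86.8 → residual 0.1 km
  Site 1: calculated 171.5 vs reported 206.9 → residual 35.4 km
  Site 2: calculated 68.4 vs reported 68.3 → residual 0.1 km
  Site 3: calculated 153.1 vs reported 153.1 → residual 0.0 km
Site 0, Site 2, Site 3 are mutually consistent (residuals ≈ 0); Site 1 is off by 35.4 km.

Site 1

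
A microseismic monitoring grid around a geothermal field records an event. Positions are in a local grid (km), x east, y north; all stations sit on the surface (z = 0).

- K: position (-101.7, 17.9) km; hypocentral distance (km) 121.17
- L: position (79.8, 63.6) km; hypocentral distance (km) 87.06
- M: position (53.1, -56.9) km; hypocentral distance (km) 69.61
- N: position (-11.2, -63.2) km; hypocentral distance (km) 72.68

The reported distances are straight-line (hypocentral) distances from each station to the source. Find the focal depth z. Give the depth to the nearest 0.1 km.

depth ≈ 8.7 km

Each station gives a sphere (x−x_i)² + (y−y_i)² + z² = d_i² (stations at z=0).
Subtracting the K sphere from L and M: z² cancels, leaving linear equations in x and y:
363.0 x + 91.4 y = 6852.43
309.6 x − 149.6 y = 5230.54
Solving: x ≈ 18.198, y ≈ 2.698 km (keep extra digits for the depth step; rounded: 18.2, 2.7).
Then from the K sphere: z² = 121.17² − (x + 101.7)² − (y − 17.9)² with x = 18.198, y = 2.698, so z ≈ 8.691 ≈ 8.7 km.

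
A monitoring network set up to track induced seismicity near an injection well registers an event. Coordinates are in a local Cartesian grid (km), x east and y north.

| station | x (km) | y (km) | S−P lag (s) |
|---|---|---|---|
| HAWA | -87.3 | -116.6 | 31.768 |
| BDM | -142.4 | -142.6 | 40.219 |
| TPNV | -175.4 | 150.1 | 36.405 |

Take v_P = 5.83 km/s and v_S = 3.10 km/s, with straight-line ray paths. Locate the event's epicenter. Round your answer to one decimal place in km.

Distance from S−P lag: d = Δt · v_P v_S / (v_P − v_S) = Δt · (5.83·3.10)/(5.83−3.10) ≈ 6.6201·Δt.
So d_HAWA = 210.31, d_BDM = 266.26, d_TPNV = 241.01 km.
Circle about each station: (x + 87.3)² + (y + 116.6)² = 210.31²; (x + 142.4)² + (y + 142.6)² = 266.26²; (x + 175.4)² + (y − 150.1)² = 241.01².
Subtracting the HAWA equation from the BDM and TPNV equations removes the quadratic terms:
-110.2 x − 52.0 y = -7268.42
-176.2 x + 533.4 y = 18222.80
Solving the 2×2 system: x ≈ 43.1, y ≈ 48.4 km.

x ≈ 43.1 km, y ≈ 48.4 km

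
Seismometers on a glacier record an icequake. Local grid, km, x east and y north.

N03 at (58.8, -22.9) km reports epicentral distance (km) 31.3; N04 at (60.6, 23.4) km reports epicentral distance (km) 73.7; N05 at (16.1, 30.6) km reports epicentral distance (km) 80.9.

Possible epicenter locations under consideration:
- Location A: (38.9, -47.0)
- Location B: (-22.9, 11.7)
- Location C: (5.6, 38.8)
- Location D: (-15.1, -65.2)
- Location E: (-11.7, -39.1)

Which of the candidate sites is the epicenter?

For each candidate, compare |candidate − station| to the reported distance:
Location A: residuals N03 0.0, N04 0.0, N05 0.0 → max 0.0 km
Location B: residuals N03 57.4, N04 10.6, N05 37.6 → max 57.4 km
Location C: residuals N03 50.2, N04 16.6, N05 67.6 → max 67.6 km
Location D: residuals N03 53.8, N04 42.8, N05 19.9 → max 53.8 km
Location E: residuals N03 41.0, N04 21.9, N05 5.9 → max 41.0 km
Only Location A has all residuals ≈ 0.

Location A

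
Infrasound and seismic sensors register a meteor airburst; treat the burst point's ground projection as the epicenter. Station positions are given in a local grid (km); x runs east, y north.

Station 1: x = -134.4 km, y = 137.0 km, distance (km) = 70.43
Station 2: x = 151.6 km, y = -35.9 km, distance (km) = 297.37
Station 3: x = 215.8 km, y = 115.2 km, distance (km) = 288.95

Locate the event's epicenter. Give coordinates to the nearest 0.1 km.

Circle about each station: (x + 134.4)² + (y − 137.0)² = 70.43²; (x − 151.6)² + (y + 35.9)² = 297.37²; (x − 215.8)² + (y − 115.2)² = 288.95².
Subtracting the Station 1 equation from the Station 2 and Station 3 equations removes the quadratic terms:
572.0 x − 345.8 y = -96029.52
700.4 x − 43.6 y = -55523.40
Solving the 2×2 system: x ≈ -69.1, y ≈ 163.4 km.

x ≈ -69.1 km, y ≈ 163.4 km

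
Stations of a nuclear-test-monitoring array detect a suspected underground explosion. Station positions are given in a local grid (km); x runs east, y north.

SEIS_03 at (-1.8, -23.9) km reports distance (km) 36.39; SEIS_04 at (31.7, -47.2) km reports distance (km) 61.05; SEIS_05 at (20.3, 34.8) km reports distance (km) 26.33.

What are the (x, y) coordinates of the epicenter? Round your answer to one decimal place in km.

10.9 km east, 10.2 km north

Circle about each station: (x + 1.8)² + (y + 23.9)² = 36.39²; (x − 31.7)² + (y + 47.2)² = 61.05²; (x − 20.3)² + (y − 34.8)² = 26.33².
Subtracting pairs of circle equations eliminates x²+y² and gives linear equations (the radical axes):
67.0 x − 46.6 y = 255.41
44.2 x + 117.4 y = 1679.64
Solving the 2×2 system: x ≈ 10.9, y ≈ 10.2 km.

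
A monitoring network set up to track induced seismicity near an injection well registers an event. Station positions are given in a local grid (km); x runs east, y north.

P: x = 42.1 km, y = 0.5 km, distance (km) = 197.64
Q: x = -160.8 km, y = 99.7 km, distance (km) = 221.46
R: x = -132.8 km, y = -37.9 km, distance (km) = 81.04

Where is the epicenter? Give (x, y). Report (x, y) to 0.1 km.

-116.6 km east, -117.3 km north

Circle about each station: (x − 42.1)² + (y − 0.5)² = 197.64²; (x + 160.8)² + (y − 99.7)² = 221.46²; (x + 132.8)² + (y + 37.9)² = 81.04².
Subtracting the P equation from the Q and R equations removes the quadratic terms:
-405.8 x + 198.4 y = 24041.11
-349.8 x − 76.8 y = 49793.68
Solving the 2×2 system: x ≈ -116.6, y ≈ -117.3 km.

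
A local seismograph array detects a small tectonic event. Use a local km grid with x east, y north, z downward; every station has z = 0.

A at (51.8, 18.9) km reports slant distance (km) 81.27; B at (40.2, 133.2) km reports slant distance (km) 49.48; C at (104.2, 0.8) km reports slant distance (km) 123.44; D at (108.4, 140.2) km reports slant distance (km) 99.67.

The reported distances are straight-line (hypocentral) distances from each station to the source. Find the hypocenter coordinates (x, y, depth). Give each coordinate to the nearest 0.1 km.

x ≈ 24.0 km, y ≈ 92.0 km, depth ≈ 22.1 km

Each station gives a sphere (x−x_i)² + (y−y_i)² + z² = d_i² (stations at z=0).
Subtracting the A sphere from B and C: z² cancels, leaving linear equations in x and y:
-23.2 x + 228.6 y = 20474.37
104.8 x − 36.2 y = -814.79
Solving: x ≈ 24.004, y ≈ 92.000 km (keep extra digits for the depth step; rounded: 24.0, 92.0).
Then from the A sphere: z² = 81.27² − (x − 51.8)² − (y − 18.9)² with x = 24.004, y = 92.000, so z ≈ 22.104 ≈ 22.1 km.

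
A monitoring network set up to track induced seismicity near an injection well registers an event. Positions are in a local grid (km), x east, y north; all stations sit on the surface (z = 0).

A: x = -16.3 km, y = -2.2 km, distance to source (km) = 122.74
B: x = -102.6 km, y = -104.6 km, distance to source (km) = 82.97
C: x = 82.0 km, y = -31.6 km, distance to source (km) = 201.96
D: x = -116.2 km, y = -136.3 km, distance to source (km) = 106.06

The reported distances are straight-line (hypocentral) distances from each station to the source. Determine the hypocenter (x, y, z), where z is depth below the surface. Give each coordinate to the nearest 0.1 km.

x ≈ -108.5 km, y ≈ -52.0 km, depth ≈ 63.9 km

Each station gives a sphere (x−x_i)² + (y−y_i)² + z² = d_i² (stations at z=0).
Subtracting the A sphere from B and C: z² cancels, leaving linear equations in x and y:
-172.6 x − 204.8 y = 29378.48
196.6 x − 58.8 y = -18270.70
Solving: x ≈ -108.491, y ≈ -52.017 km (keep extra digits for the depth step; rounded: -108.5, -52.0).
Then from the A sphere: z² = 122.74² − (x + 16.3)² − (y + 2.2)² with x = -108.491, y = -52.017, so z ≈ 63.908 ≈ 63.9 km.
Check against D (with the unrounded solution): distance 106.05 ≈ 106.06 km. ✓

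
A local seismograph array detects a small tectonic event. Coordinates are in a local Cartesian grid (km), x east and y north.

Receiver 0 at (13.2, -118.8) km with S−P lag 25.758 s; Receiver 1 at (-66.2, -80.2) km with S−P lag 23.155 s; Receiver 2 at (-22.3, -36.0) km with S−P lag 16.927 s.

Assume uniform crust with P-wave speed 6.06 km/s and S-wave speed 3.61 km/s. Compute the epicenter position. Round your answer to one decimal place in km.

Distance from S−P lag: d = Δt · v_P v_S / (v_P − v_S) = Δt · (6.06·3.61)/(6.06−3.61) ≈ 8.9292·Δt.
So d_Receiver 0 = 230.00, d_Receiver 1 = 206.76, d_Receiver 2 = 151.14 km.
Circle about each station: (x − 13.2)² + (y + 118.8)² = 230.00²; (x + 66.2)² + (y + 80.2)² = 206.76²; (x + 22.3)² + (y + 36.0)² = 151.14².
Subtracting pairs of circle equations eliminates x²+y² and gives linear equations (the radical axes):
-158.8 x + 77.2 y = 6677.10
-71.0 x + 165.6 y = 17562.31
Solving the 2×2 system: x ≈ 12.0, y ≈ 111.2 km.
Check against Receiver 0 (with the unrounded x, y): √((x − 13.2)²+(y + 118.8)²) = 230.01 ≈ 230.00 km. ✓

(12.0, 111.2)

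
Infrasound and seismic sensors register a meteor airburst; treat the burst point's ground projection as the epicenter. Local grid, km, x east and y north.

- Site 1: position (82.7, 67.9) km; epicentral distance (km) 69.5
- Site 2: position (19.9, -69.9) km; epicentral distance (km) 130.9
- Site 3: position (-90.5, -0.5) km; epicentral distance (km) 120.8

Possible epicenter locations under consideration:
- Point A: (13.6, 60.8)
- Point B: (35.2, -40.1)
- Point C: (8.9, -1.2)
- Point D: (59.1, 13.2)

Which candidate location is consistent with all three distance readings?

Point A

For each candidate, compare |candidate − station| to the reported distance:
Point A: residuals Site 1 0.0, Site 2 0.0, Site 3 0.0 → max 0.0 km
Point B: residuals Site 1 48.5, Site 2 97.4, Site 3 11.0 → max 97.4 km
Point C: residuals Site 1 31.6, Site 2 61.3, Site 3 21.4 → max 61.3 km
Point D: residuals Site 1 9.9, Site 2 39.0, Site 3 29.4 → max 39.0 km
Only Point A has all residuals ≈ 0.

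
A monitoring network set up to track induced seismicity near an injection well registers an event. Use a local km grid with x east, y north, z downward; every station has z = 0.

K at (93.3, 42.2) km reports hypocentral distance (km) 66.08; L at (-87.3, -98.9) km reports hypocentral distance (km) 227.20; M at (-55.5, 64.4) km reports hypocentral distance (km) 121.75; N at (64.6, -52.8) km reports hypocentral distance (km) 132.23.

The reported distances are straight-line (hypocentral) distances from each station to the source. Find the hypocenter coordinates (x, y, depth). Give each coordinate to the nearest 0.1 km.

(56.6, 70.5, 47.1)

Each station gives a sphere (x−x_i)² + (y−y_i)² + z² = d_i² (stations at z=0).
Subtracting the K sphere from L and M: z² cancels, leaving linear equations in x and y:
-361.2 x − 282.2 y = -40336.50
-297.6 x + 44.4 y = -13714.62
Solving: x ≈ 56.601, y ≈ 70.490 km (keep extra digits for the depth step; rounded: 56.6, 70.5).
Then from the K sphere: z² = 66.08² − (x − 93.3)² − (y − 42.2)² with x = 56.601, y = 70.490, so z ≈ 47.111 ≈ 47.1 km.
Check against N (with the unrounded solution): distance 132.23 ≈ 132.23 km. ✓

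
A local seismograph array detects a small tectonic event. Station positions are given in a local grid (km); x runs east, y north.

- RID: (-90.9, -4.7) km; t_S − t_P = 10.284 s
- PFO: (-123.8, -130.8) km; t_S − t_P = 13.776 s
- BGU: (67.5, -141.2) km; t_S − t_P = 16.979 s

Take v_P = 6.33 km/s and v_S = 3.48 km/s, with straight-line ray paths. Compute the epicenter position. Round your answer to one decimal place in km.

(-39.7, -65.5)

Distance from S−P lag: d = Δt · v_P v_S / (v_P − v_S) = Δt · (6.33·3.48)/(6.33−3.48) ≈ 7.7293·Δt.
So d_RID = 79.49, d_PFO = 106.48, d_BGU = 131.24 km.
Circle about each station: (x + 90.9)² + (y + 4.7)² = 79.49²; (x + 123.8)² + (y + 130.8)² = 106.48²; (x − 67.5)² + (y + 141.2)² = 131.24².
Subtracting pairs of circle equations eliminates x²+y² and gives linear equations (the radical axes):
-65.8 x − 252.2 y = 19130.85
316.8 x − 273.0 y = 5303.51
Solving the 2×2 system: x ≈ -39.7, y ≈ -65.5 km.
Check against RID (with the unrounded x, y): √((x + 90.9)²+(y + 4.7)²) = 79.48 ≈ 79.49 km. ✓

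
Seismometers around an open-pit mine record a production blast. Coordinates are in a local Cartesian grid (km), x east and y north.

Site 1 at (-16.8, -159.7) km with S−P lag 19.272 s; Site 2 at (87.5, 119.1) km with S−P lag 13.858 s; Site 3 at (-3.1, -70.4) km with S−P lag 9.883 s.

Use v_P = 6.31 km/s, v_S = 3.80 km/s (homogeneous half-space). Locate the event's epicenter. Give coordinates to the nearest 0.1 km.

(-4.6, 24.0)

Distance from S−P lag: d = Δt · v_P v_S / (v_P − v_S) = Δt · (6.31·3.80)/(6.31−3.80) ≈ 9.5530·Δt.
So d_Site 1 = 184.11, d_Site 2 = 132.39, d_Site 3 = 94.41 km.
Circle about each station: (x + 16.8)² + (y + 159.7)² = 184.11²; (x − 87.5)² + (y − 119.1)² = 132.39²; (x + 3.1)² + (y + 70.4)² = 94.41².
Subtracting pairs of circle equations eliminates x²+y² and gives linear equations (the radical axes):
208.6 x + 557.6 y = 12424.11
27.4 x + 178.6 y = 4162.68
Solving the 2×2 system: x ≈ -4.6, y ≈ 24.0 km.
Check against Site 1 (with the unrounded x, y): √((x + 16.8)²+(y + 159.7)²) = 184.12 ≈ 184.11 km. ✓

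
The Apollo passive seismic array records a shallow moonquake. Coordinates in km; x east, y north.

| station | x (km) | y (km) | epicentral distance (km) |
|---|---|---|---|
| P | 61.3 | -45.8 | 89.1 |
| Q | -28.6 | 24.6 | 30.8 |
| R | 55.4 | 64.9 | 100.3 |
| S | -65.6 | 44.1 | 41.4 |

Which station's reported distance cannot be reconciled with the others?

Solve using three stations at a time. Using P, Q, R (subtract circle equations pairwise → linear system) gives (x, y) ≈ (-17.4, -4.1).
Distances from that point to each station vs reported:
  P: calculated 89.1 vs reported 89.1 → residual 0.0 km
  Q: calculated 30.8 vs reported 30.8 → residual 0.0 km
  R: calculated 100.3 vs reported 100.3 → residual 0.0 km
  S: calculated 68.1 vs reported 41.4 → residual 26.7 km
P, Q, R are mutually consistent (residuals ≈ 0); S is off by 26.7 km.

S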